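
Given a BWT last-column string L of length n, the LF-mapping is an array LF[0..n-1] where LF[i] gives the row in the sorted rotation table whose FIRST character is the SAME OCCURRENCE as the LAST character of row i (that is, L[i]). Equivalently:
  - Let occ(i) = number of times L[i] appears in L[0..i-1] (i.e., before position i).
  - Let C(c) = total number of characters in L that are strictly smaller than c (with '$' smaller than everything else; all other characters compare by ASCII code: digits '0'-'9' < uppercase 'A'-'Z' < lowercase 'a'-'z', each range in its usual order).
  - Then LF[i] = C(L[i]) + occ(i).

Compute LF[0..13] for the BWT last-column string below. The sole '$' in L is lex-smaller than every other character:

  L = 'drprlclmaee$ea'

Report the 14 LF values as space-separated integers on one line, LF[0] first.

Char counts: '$':1, 'a':2, 'c':1, 'd':1, 'e':3, 'l':2, 'm':1, 'p':1, 'r':2
C (first-col start): C('$')=0, C('a')=1, C('c')=3, C('d')=4, C('e')=5, C('l')=8, C('m')=10, C('p')=11, C('r')=12
L[0]='d': occ=0, LF[0]=C('d')+0=4+0=4
L[1]='r': occ=0, LF[1]=C('r')+0=12+0=12
L[2]='p': occ=0, LF[2]=C('p')+0=11+0=11
L[3]='r': occ=1, LF[3]=C('r')+1=12+1=13
L[4]='l': occ=0, LF[4]=C('l')+0=8+0=8
L[5]='c': occ=0, LF[5]=C('c')+0=3+0=3
L[6]='l': occ=1, LF[6]=C('l')+1=8+1=9
L[7]='m': occ=0, LF[7]=C('m')+0=10+0=10
L[8]='a': occ=0, LF[8]=C('a')+0=1+0=1
L[9]='e': occ=0, LF[9]=C('e')+0=5+0=5
L[10]='e': occ=1, LF[10]=C('e')+1=5+1=6
L[11]='$': occ=0, LF[11]=C('$')+0=0+0=0
L[12]='e': occ=2, LF[12]=C('e')+2=5+2=7
L[13]='a': occ=1, LF[13]=C('a')+1=1+1=2

Answer: 4 12 11 13 8 3 9 10 1 5 6 0 7 2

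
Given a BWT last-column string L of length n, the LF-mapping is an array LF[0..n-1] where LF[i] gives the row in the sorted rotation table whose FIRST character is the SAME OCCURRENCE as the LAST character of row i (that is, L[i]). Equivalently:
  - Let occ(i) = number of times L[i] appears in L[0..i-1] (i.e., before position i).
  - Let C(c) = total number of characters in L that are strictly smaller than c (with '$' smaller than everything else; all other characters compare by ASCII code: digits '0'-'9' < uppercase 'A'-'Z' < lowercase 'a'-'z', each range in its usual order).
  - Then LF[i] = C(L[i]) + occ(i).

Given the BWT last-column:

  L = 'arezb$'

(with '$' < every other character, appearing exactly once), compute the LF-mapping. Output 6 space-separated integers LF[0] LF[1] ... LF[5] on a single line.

Answer: 1 4 3 5 2 0

Derivation:
Char counts: '$':1, 'a':1, 'b':1, 'e':1, 'r':1, 'z':1
C (first-col start): C('$')=0, C('a')=1, C('b')=2, C('e')=3, C('r')=4, C('z')=5
L[0]='a': occ=0, LF[0]=C('a')+0=1+0=1
L[1]='r': occ=0, LF[1]=C('r')+0=4+0=4
L[2]='e': occ=0, LF[2]=C('e')+0=3+0=3
L[3]='z': occ=0, LF[3]=C('z')+0=5+0=5
L[4]='b': occ=0, LF[4]=C('b')+0=2+0=2
L[5]='$': occ=0, LF[5]=C('$')+0=0+0=0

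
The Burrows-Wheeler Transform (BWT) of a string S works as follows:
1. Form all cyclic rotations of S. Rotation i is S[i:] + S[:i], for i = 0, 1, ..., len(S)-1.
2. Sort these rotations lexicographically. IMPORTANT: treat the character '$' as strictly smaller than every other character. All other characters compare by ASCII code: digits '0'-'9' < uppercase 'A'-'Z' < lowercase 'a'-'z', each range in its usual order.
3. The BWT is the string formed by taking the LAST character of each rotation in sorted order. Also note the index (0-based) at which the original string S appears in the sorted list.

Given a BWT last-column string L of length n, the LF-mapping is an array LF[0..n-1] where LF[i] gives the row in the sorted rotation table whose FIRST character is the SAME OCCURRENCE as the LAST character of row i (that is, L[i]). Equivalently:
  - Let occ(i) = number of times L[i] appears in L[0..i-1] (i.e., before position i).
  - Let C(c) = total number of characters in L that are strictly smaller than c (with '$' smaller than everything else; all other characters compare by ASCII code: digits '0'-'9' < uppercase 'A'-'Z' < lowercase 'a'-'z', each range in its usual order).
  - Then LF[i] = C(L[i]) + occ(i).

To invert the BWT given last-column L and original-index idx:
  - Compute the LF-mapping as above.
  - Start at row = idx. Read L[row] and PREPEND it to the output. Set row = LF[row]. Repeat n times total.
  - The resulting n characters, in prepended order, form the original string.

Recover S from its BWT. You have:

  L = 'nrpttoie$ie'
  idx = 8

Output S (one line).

Answer: repetition$

Derivation:
LF mapping: 5 8 7 9 10 6 3 1 0 4 2
Walk LF starting at row 8, prepending L[row]:
  step 1: row=8, L[8]='$', prepend. Next row=LF[8]=0
  step 2: row=0, L[0]='n', prepend. Next row=LF[0]=5
  step 3: row=5, L[5]='o', prepend. Next row=LF[5]=6
  step 4: row=6, L[6]='i', prepend. Next row=LF[6]=3
  step 5: row=3, L[3]='t', prepend. Next row=LF[3]=9
  step 6: row=9, L[9]='i', prepend. Next row=LF[9]=4
  step 7: row=4, L[4]='t', prepend. Next row=LF[4]=10
  step 8: row=10, L[10]='e', prepend. Next row=LF[10]=2
  step 9: row=2, L[2]='p', prepend. Next row=LF[2]=7
  step 10: row=7, L[7]='e', prepend. Next row=LF[7]=1
  step 11: row=1, L[1]='r', prepend. Next row=LF[1]=8
Reversed output: repetition$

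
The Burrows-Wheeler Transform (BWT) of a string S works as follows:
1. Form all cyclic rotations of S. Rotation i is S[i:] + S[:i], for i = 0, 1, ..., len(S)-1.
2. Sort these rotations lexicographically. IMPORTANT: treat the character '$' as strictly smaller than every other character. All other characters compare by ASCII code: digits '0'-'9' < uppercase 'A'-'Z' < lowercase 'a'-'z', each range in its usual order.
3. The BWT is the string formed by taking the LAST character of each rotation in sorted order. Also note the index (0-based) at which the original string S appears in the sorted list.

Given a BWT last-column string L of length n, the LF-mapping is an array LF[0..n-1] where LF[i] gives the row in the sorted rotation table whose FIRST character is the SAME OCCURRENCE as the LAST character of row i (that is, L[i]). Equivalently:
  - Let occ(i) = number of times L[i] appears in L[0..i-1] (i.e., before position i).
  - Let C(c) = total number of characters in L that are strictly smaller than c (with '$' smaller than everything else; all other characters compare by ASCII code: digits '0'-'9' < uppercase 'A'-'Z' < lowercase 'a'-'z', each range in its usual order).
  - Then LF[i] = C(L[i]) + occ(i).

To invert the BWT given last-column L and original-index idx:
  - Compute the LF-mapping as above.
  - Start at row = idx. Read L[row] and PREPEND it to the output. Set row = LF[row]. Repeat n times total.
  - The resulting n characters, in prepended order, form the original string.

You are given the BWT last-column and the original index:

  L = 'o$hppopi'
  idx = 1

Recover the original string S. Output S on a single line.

LF mapping: 3 0 1 5 6 4 7 2
Walk LF starting at row 1, prepending L[row]:
  step 1: row=1, L[1]='$', prepend. Next row=LF[1]=0
  step 2: row=0, L[0]='o', prepend. Next row=LF[0]=3
  step 3: row=3, L[3]='p', prepend. Next row=LF[3]=5
  step 4: row=5, L[5]='o', prepend. Next row=LF[5]=4
  step 5: row=4, L[4]='p', prepend. Next row=LF[4]=6
  step 6: row=6, L[6]='p', prepend. Next row=LF[6]=7
  step 7: row=7, L[7]='i', prepend. Next row=LF[7]=2
  step 8: row=2, L[2]='h', prepend. Next row=LF[2]=1
Reversed output: hippopo$

Answer: hippopo$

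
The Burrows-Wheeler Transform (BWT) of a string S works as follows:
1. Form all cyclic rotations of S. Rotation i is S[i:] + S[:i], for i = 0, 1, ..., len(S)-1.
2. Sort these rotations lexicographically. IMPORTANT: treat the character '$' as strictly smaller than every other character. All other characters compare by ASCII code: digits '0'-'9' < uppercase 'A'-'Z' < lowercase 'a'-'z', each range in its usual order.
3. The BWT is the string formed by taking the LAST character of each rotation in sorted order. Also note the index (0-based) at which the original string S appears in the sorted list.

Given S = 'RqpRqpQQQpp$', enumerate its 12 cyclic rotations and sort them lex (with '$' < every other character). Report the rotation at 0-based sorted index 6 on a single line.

All 12 rotations (rotation i = S[i:]+S[:i]):
  rot[0] = RqpRqpQQQpp$
  rot[1] = qpRqpQQQpp$R
  rot[2] = pRqpQQQpp$Rq
  rot[3] = RqpQQQpp$Rqp
  rot[4] = qpQQQpp$RqpR
  rot[5] = pQQQpp$RqpRq
  rot[6] = QQQpp$RqpRqp
  rot[7] = QQpp$RqpRqpQ
  rot[8] = Qpp$RqpRqpQQ
  rot[9] = pp$RqpRqpQQQ
  rot[10] = p$RqpRqpQQQp
  rot[11] = $RqpRqpQQQpp
Sorted (with $ < everything):
  sorted[0] = $RqpRqpQQQpp
  sorted[1] = QQQpp$RqpRqp
  sorted[2] = QQpp$RqpRqpQ
  sorted[3] = Qpp$RqpRqpQQ
  sorted[4] = RqpQQQpp$Rqp
  sorted[5] = RqpRqpQQQpp$
  sorted[6] = p$RqpRqpQQQp
  sorted[7] = pQQQpp$RqpRq
  sorted[8] = pRqpQQQpp$Rq
  sorted[9] = pp$RqpRqpQQQ
  sorted[10] = qpQQQpp$RqpR
  sorted[11] = qpRqpQQQpp$R
sorted[6] = p$RqpRqpQQQp

Answer: p$RqpRqpQQQp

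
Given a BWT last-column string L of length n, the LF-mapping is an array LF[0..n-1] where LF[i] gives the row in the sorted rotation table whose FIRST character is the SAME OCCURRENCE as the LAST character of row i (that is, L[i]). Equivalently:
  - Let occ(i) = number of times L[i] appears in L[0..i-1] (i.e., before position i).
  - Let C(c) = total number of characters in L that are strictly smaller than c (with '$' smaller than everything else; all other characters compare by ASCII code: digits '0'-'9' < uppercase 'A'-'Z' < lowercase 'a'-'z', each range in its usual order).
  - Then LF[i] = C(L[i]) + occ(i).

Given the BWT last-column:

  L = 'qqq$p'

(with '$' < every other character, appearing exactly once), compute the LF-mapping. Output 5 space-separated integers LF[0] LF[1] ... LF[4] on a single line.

Char counts: '$':1, 'p':1, 'q':3
C (first-col start): C('$')=0, C('p')=1, C('q')=2
L[0]='q': occ=0, LF[0]=C('q')+0=2+0=2
L[1]='q': occ=1, LF[1]=C('q')+1=2+1=3
L[2]='q': occ=2, LF[2]=C('q')+2=2+2=4
L[3]='$': occ=0, LF[3]=C('$')+0=0+0=0
L[4]='p': occ=0, LF[4]=C('p')+0=1+0=1

Answer: 2 3 4 0 1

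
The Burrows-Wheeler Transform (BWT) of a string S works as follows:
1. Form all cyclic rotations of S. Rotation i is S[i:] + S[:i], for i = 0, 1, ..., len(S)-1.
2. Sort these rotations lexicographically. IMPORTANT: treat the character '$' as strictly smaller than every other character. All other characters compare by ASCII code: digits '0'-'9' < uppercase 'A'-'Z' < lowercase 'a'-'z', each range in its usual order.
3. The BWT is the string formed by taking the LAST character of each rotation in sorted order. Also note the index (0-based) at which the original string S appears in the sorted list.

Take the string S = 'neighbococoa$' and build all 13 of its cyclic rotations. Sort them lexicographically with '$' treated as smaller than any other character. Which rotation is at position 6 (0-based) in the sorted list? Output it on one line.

All 13 rotations (rotation i = S[i:]+S[:i]):
  rot[0] = neighbococoa$
  rot[1] = eighbococoa$n
  rot[2] = ighbococoa$ne
  rot[3] = ghbococoa$nei
  rot[4] = hbococoa$neig
  rot[5] = bococoa$neigh
  rot[6] = ococoa$neighb
  rot[7] = cocoa$neighbo
  rot[8] = ocoa$neighboc
  rot[9] = coa$neighboco
  rot[10] = oa$neighbococ
  rot[11] = a$neighbococo
  rot[12] = $neighbococoa
Sorted (with $ < everything):
  sorted[0] = $neighbococoa
  sorted[1] = a$neighbococo
  sorted[2] = bococoa$neigh
  sorted[3] = coa$neighboco
  sorted[4] = cocoa$neighbo
  sorted[5] = eighbococoa$n
  sorted[6] = ghbococoa$nei
  sorted[7] = hbococoa$neig
  sorted[8] = ighbococoa$ne
  sorted[9] = neighbococoa$
  sorted[10] = oa$neighbococ
  sorted[11] = ocoa$neighboc
  sorted[12] = ococoa$neighb
sorted[6] = ghbococoa$nei

Answer: ghbococoa$nei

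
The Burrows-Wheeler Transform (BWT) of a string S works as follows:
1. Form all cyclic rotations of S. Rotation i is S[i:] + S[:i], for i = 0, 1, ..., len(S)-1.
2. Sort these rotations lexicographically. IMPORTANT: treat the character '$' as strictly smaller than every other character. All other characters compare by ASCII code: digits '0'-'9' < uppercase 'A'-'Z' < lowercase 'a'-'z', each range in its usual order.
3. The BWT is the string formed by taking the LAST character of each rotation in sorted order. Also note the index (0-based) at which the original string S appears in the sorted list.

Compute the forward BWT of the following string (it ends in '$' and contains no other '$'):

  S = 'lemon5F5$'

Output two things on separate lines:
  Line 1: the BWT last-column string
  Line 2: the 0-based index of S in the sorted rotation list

Answer: 5Fn5l$eom
5

Derivation:
All 9 rotations (rotation i = S[i:]+S[:i]):
  rot[0] = lemon5F5$
  rot[1] = emon5F5$l
  rot[2] = mon5F5$le
  rot[3] = on5F5$lem
  rot[4] = n5F5$lemo
  rot[5] = 5F5$lemon
  rot[6] = F5$lemon5
  rot[7] = 5$lemon5F
  rot[8] = $lemon5F5
Sorted (with $ < everything):
  sorted[0] = $lemon5F5  (last char: '5')
  sorted[1] = 5$lemon5F  (last char: 'F')
  sorted[2] = 5F5$lemon  (last char: 'n')
  sorted[3] = F5$lemon5  (last char: '5')
  sorted[4] = emon5F5$l  (last char: 'l')
  sorted[5] = lemon5F5$  (last char: '$')
  sorted[6] = mon5F5$le  (last char: 'e')
  sorted[7] = n5F5$lemo  (last char: 'o')
  sorted[8] = on5F5$lem  (last char: 'm')
Last column: 5Fn5l$eom
Original string S is at sorted index 5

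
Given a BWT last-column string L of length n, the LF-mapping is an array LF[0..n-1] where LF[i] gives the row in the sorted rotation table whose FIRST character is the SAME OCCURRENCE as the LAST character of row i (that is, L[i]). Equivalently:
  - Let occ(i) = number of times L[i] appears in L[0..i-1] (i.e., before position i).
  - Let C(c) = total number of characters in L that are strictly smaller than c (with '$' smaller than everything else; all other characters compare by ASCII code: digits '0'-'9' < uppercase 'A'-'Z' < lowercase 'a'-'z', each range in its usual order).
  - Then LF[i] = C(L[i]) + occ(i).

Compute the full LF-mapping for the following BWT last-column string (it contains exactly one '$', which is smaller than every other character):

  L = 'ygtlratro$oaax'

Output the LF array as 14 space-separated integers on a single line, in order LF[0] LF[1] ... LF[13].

Answer: 13 4 10 5 8 1 11 9 6 0 7 2 3 12

Derivation:
Char counts: '$':1, 'a':3, 'g':1, 'l':1, 'o':2, 'r':2, 't':2, 'x':1, 'y':1
C (first-col start): C('$')=0, C('a')=1, C('g')=4, C('l')=5, C('o')=6, C('r')=8, C('t')=10, C('x')=12, C('y')=13
L[0]='y': occ=0, LF[0]=C('y')+0=13+0=13
L[1]='g': occ=0, LF[1]=C('g')+0=4+0=4
L[2]='t': occ=0, LF[2]=C('t')+0=10+0=10
L[3]='l': occ=0, LF[3]=C('l')+0=5+0=5
L[4]='r': occ=0, LF[4]=C('r')+0=8+0=8
L[5]='a': occ=0, LF[5]=C('a')+0=1+0=1
L[6]='t': occ=1, LF[6]=C('t')+1=10+1=11
L[7]='r': occ=1, LF[7]=C('r')+1=8+1=9
L[8]='o': occ=0, LF[8]=C('o')+0=6+0=6
L[9]='$': occ=0, LF[9]=C('$')+0=0+0=0
L[10]='o': occ=1, LF[10]=C('o')+1=6+1=7
L[11]='a': occ=1, LF[11]=C('a')+1=1+1=2
L[12]='a': occ=2, LF[12]=C('a')+2=1+2=3
L[13]='x': occ=0, LF[13]=C('x')+0=12+0=12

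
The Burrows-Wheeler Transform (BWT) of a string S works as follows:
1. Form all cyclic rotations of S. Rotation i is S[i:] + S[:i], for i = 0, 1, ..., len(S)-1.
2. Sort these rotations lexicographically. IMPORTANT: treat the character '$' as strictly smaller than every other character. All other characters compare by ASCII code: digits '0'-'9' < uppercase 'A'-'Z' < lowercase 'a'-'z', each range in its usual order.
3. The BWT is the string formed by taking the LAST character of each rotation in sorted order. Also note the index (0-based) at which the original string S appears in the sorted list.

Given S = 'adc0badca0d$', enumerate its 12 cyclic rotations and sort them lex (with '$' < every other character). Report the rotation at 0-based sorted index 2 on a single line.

Answer: 0d$adc0badca

Derivation:
All 12 rotations (rotation i = S[i:]+S[:i]):
  rot[0] = adc0badca0d$
  rot[1] = dc0badca0d$a
  rot[2] = c0badca0d$ad
  rot[3] = 0badca0d$adc
  rot[4] = badca0d$adc0
  rot[5] = adca0d$adc0b
  rot[6] = dca0d$adc0ba
  rot[7] = ca0d$adc0bad
  rot[8] = a0d$adc0badc
  rot[9] = 0d$adc0badca
  rot[10] = d$adc0badca0
  rot[11] = $adc0badca0d
Sorted (with $ < everything):
  sorted[0] = $adc0badca0d
  sorted[1] = 0badca0d$adc
  sorted[2] = 0d$adc0badca
  sorted[3] = a0d$adc0badc
  sorted[4] = adc0badca0d$
  sorted[5] = adca0d$adc0b
  sorted[6] = badca0d$adc0
  sorted[7] = c0badca0d$ad
  sorted[8] = ca0d$adc0bad
  sorted[9] = d$adc0badca0
  sorted[10] = dc0badca0d$a
  sorted[11] = dca0d$adc0ba
sorted[2] = 0d$adc0badca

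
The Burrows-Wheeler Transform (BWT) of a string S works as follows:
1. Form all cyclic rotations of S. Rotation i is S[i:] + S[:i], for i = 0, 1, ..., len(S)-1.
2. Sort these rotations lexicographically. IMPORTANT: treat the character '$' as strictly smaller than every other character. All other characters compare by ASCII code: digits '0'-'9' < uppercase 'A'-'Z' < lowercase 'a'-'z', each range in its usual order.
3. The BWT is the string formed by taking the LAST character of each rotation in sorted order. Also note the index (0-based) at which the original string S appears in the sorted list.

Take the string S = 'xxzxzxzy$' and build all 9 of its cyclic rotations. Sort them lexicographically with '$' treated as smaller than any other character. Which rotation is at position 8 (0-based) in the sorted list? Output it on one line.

Answer: zy$xxzxzx

Derivation:
All 9 rotations (rotation i = S[i:]+S[:i]):
  rot[0] = xxzxzxzy$
  rot[1] = xzxzxzy$x
  rot[2] = zxzxzy$xx
  rot[3] = xzxzy$xxz
  rot[4] = zxzy$xxzx
  rot[5] = xzy$xxzxz
  rot[6] = zy$xxzxzx
  rot[7] = y$xxzxzxz
  rot[8] = $xxzxzxzy
Sorted (with $ < everything):
  sorted[0] = $xxzxzxzy
  sorted[1] = xxzxzxzy$
  sorted[2] = xzxzxzy$x
  sorted[3] = xzxzy$xxz
  sorted[4] = xzy$xxzxz
  sorted[5] = y$xxzxzxz
  sorted[6] = zxzxzy$xx
  sorted[7] = zxzy$xxzx
  sorted[8] = zy$xxzxzx
sorted[8] = zy$xxzxzx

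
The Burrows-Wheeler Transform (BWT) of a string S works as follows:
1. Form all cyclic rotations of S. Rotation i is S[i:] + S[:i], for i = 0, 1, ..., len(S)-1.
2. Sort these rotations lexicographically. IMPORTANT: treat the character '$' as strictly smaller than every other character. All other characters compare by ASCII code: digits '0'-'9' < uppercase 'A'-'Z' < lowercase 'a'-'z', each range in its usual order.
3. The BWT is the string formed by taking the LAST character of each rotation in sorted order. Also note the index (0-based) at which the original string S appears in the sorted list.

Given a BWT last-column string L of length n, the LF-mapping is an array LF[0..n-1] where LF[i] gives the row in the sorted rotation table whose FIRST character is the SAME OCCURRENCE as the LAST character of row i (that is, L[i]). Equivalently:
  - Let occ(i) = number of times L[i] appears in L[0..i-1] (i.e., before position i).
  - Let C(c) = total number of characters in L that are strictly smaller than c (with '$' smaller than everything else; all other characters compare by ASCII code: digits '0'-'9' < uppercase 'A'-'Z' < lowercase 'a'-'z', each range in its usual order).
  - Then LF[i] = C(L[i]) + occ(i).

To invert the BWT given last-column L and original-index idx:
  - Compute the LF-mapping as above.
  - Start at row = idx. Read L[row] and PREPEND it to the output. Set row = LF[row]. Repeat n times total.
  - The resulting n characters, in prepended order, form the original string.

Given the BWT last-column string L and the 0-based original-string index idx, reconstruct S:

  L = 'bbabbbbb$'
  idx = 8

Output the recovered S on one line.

LF mapping: 2 3 1 4 5 6 7 8 0
Walk LF starting at row 8, prepending L[row]:
  step 1: row=8, L[8]='$', prepend. Next row=LF[8]=0
  step 2: row=0, L[0]='b', prepend. Next row=LF[0]=2
  step 3: row=2, L[2]='a', prepend. Next row=LF[2]=1
  step 4: row=1, L[1]='b', prepend. Next row=LF[1]=3
  step 5: row=3, L[3]='b', prepend. Next row=LF[3]=4
  step 6: row=4, L[4]='b', prepend. Next row=LF[4]=5
  step 7: row=5, L[5]='b', prepend. Next row=LF[5]=6
  step 8: row=6, L[6]='b', prepend. Next row=LF[6]=7
  step 9: row=7, L[7]='b', prepend. Next row=LF[7]=8
Reversed output: bbbbbbab$

Answer: bbbbbbab$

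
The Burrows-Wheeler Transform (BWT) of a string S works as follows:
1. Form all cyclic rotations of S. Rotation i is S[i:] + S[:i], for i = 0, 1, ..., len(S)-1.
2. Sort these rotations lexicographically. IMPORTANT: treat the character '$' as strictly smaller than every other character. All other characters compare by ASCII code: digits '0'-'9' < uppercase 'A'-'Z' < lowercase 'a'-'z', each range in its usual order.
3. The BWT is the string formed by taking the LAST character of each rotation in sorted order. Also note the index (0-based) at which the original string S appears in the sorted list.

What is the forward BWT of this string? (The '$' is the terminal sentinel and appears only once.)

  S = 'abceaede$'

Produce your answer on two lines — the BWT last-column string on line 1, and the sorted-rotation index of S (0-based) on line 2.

Answer: e$eabedca
1

Derivation:
All 9 rotations (rotation i = S[i:]+S[:i]):
  rot[0] = abceaede$
  rot[1] = bceaede$a
  rot[2] = ceaede$ab
  rot[3] = eaede$abc
  rot[4] = aede$abce
  rot[5] = ede$abcea
  rot[6] = de$abceae
  rot[7] = e$abceaed
  rot[8] = $abceaede
Sorted (with $ < everything):
  sorted[0] = $abceaede  (last char: 'e')
  sorted[1] = abceaede$  (last char: '$')
  sorted[2] = aede$abce  (last char: 'e')
  sorted[3] = bceaede$a  (last char: 'a')
  sorted[4] = ceaede$ab  (last char: 'b')
  sorted[5] = de$abceae  (last char: 'e')
  sorted[6] = e$abceaed  (last char: 'd')
  sorted[7] = eaede$abc  (last char: 'c')
  sorted[8] = ede$abcea  (last char: 'a')
Last column: e$eabedca
Original string S is at sorted index 1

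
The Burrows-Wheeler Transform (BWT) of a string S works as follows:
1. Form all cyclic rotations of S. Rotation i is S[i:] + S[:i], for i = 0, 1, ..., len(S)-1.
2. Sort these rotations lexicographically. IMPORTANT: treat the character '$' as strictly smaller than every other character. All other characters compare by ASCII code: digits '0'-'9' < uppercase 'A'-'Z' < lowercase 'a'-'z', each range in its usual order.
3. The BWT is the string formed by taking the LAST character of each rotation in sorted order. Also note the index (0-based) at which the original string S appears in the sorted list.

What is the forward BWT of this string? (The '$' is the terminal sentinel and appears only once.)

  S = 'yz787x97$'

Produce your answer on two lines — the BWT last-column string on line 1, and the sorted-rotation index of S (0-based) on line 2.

All 9 rotations (rotation i = S[i:]+S[:i]):
  rot[0] = yz787x97$
  rot[1] = z787x97$y
  rot[2] = 787x97$yz
  rot[3] = 87x97$yz7
  rot[4] = 7x97$yz78
  rot[5] = x97$yz787
  rot[6] = 97$yz787x
  rot[7] = 7$yz787x9
  rot[8] = $yz787x97
Sorted (with $ < everything):
  sorted[0] = $yz787x97  (last char: '7')
  sorted[1] = 7$yz787x9  (last char: '9')
  sorted[2] = 787x97$yz  (last char: 'z')
  sorted[3] = 7x97$yz78  (last char: '8')
  sorted[4] = 87x97$yz7  (last char: '7')
  sorted[5] = 97$yz787x  (last char: 'x')
  sorted[6] = x97$yz787  (last char: '7')
  sorted[7] = yz787x97$  (last char: '$')
  sorted[8] = z787x97$y  (last char: 'y')
Last column: 79z87x7$y
Original string S is at sorted index 7

Answer: 79z87x7$y
7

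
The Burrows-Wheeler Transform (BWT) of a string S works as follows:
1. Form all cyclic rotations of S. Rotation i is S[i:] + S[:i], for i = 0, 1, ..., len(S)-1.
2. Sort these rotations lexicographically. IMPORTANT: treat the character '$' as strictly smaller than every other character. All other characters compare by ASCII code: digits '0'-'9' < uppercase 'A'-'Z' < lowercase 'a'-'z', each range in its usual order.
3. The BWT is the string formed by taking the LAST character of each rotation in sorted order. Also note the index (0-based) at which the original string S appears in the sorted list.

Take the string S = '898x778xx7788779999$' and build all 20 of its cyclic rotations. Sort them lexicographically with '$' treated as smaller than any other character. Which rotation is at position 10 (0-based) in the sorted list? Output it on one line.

All 20 rotations (rotation i = S[i:]+S[:i]):
  rot[0] = 898x778xx7788779999$
  rot[1] = 98x778xx7788779999$8
  rot[2] = 8x778xx7788779999$89
  rot[3] = x778xx7788779999$898
  rot[4] = 778xx7788779999$898x
  rot[5] = 78xx7788779999$898x7
  rot[6] = 8xx7788779999$898x77
  rot[7] = xx7788779999$898x778
  rot[8] = x7788779999$898x778x
  rot[9] = 7788779999$898x778xx
  rot[10] = 788779999$898x778xx7
  rot[11] = 88779999$898x778xx77
  rot[12] = 8779999$898x778xx778
  rot[13] = 779999$898x778xx7788
  rot[14] = 79999$898x778xx77887
  rot[15] = 9999$898x778xx778877
  rot[16] = 999$898x778xx7788779
  rot[17] = 99$898x778xx77887799
  rot[18] = 9$898x778xx778877999
  rot[19] = $898x778xx7788779999
Sorted (with $ < everything):
  sorted[0] = $898x778xx7788779999
  sorted[1] = 7788779999$898x778xx
  sorted[2] = 778xx7788779999$898x
  sorted[3] = 779999$898x778xx7788
  sorted[4] = 788779999$898x778xx7
  sorted[5] = 78xx7788779999$898x7
  sorted[6] = 79999$898x778xx77887
  sorted[7] = 8779999$898x778xx778
  sorted[8] = 88779999$898x778xx77
  sorted[9] = 898x778xx7788779999$
  sorted[10] = 8x778xx7788779999$89
  sorted[11] = 8xx7788779999$898x77
  sorted[12] = 9$898x778xx778877999
  sorted[13] = 98x778xx7788779999$8
  sorted[14] = 99$898x778xx77887799
  sorted[15] = 999$898x778xx7788779
  sorted[16] = 9999$898x778xx778877
  sorted[17] = x7788779999$898x778x
  sorted[18] = x778xx7788779999$898
  sorted[19] = xx7788779999$898x778
sorted[10] = 8x778xx7788779999$89

Answer: 8x778xx7788779999$89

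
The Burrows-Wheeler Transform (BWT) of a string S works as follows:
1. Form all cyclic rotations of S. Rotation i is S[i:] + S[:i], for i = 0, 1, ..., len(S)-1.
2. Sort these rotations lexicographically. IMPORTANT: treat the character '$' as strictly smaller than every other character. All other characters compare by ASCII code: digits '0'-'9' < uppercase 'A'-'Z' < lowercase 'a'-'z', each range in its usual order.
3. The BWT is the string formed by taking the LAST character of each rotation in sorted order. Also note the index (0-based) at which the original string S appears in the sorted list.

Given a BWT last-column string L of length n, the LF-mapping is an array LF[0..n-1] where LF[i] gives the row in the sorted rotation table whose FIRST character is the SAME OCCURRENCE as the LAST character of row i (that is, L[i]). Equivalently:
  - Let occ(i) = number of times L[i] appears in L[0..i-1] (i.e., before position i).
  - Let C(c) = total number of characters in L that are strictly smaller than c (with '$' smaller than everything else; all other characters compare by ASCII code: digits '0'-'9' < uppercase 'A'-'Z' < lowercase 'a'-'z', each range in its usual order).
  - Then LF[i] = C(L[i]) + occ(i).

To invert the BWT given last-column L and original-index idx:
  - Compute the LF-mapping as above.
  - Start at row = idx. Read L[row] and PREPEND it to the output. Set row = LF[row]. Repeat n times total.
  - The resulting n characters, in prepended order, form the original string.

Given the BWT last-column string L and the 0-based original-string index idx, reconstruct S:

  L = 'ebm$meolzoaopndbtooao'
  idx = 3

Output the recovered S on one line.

Answer: bamboozledonomatopoe$

Derivation:
LF mapping: 6 3 9 0 10 7 12 8 20 13 1 14 18 11 5 4 19 15 16 2 17
Walk LF starting at row 3, prepending L[row]:
  step 1: row=3, L[3]='$', prepend. Next row=LF[3]=0
  step 2: row=0, L[0]='e', prepend. Next row=LF[0]=6
  step 3: row=6, L[6]='o', prepend. Next row=LF[6]=12
  step 4: row=12, L[12]='p', prepend. Next row=LF[12]=18
  step 5: row=18, L[18]='o', prepend. Next row=LF[18]=16
  step 6: row=16, L[16]='t', prepend. Next row=LF[16]=19
  step 7: row=19, L[19]='a', prepend. Next row=LF[19]=2
  step 8: row=2, L[2]='m', prepend. Next row=LF[2]=9
  step 9: row=9, L[9]='o', prepend. Next row=LF[9]=13
  step 10: row=13, L[13]='n', prepend. Next row=LF[13]=11
  step 11: row=11, L[11]='o', prepend. Next row=LF[11]=14
  step 12: row=14, L[14]='d', prepend. Next row=LF[14]=5
  step 13: row=5, L[5]='e', prepend. Next row=LF[5]=7
  step 14: row=7, L[7]='l', prepend. Next row=LF[7]=8
  step 15: row=8, L[8]='z', prepend. Next row=LF[8]=20
  step 16: row=20, L[20]='o', prepend. Next row=LF[20]=17
  step 17: row=17, L[17]='o', prepend. Next row=LF[17]=15
  step 18: row=15, L[15]='b', prepend. Next row=LF[15]=4
  step 19: row=4, L[4]='m', prepend. Next row=LF[4]=10
  step 20: row=10, L[10]='a', prepend. Next row=LF[10]=1
  step 21: row=1, L[1]='b', prepend. Next row=LF[1]=3
Reversed output: bamboozledonomatopoe$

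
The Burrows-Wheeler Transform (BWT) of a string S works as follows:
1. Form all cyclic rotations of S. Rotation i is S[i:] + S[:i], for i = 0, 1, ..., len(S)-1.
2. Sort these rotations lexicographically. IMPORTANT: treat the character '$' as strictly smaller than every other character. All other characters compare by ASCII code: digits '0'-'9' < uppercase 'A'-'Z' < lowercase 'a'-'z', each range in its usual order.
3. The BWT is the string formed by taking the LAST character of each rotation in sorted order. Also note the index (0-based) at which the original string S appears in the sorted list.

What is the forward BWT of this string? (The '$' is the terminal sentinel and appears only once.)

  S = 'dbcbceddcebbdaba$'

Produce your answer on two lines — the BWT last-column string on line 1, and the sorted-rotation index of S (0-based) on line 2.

Answer: abdaedcbbdbb$decc
12

Derivation:
All 17 rotations (rotation i = S[i:]+S[:i]):
  rot[0] = dbcbceddcebbdaba$
  rot[1] = bcbceddcebbdaba$d
  rot[2] = cbceddcebbdaba$db
  rot[3] = bceddcebbdaba$dbc
  rot[4] = ceddcebbdaba$dbcb
  rot[5] = eddcebbdaba$dbcbc
  rot[6] = ddcebbdaba$dbcbce
  rot[7] = dcebbdaba$dbcbced
  rot[8] = cebbdaba$dbcbcedd
  rot[9] = ebbdaba$dbcbceddc
  rot[10] = bbdaba$dbcbceddce
  rot[11] = bdaba$dbcbceddceb
  rot[12] = daba$dbcbceddcebb
  rot[13] = aba$dbcbceddcebbd
  rot[14] = ba$dbcbceddcebbda
  rot[15] = a$dbcbceddcebbdab
  rot[16] = $dbcbceddcebbdaba
Sorted (with $ < everything):
  sorted[0] = $dbcbceddcebbdaba  (last char: 'a')
  sorted[1] = a$dbcbceddcebbdab  (last char: 'b')
  sorted[2] = aba$dbcbceddcebbd  (last char: 'd')
  sorted[3] = ba$dbcbceddcebbda  (last char: 'a')
  sorted[4] = bbdaba$dbcbceddce  (last char: 'e')
  sorted[5] = bcbceddcebbdaba$d  (last char: 'd')
  sorted[6] = bceddcebbdaba$dbc  (last char: 'c')
  sorted[7] = bdaba$dbcbceddceb  (last char: 'b')
  sorted[8] = cbceddcebbdaba$db  (last char: 'b')
  sorted[9] = cebbdaba$dbcbcedd  (last char: 'd')
  sorted[10] = ceddcebbdaba$dbcb  (last char: 'b')
  sorted[11] = daba$dbcbceddcebb  (last char: 'b')
  sorted[12] = dbcbceddcebbdaba$  (last char: '$')
  sorted[13] = dcebbdaba$dbcbced  (last char: 'd')
  sorted[14] = ddcebbdaba$dbcbce  (last char: 'e')
  sorted[15] = ebbdaba$dbcbceddc  (last char: 'c')
  sorted[16] = eddcebbdaba$dbcbc  (last char: 'c')
Last column: abdaedcbbdbb$decc
Original string S is at sorted index 12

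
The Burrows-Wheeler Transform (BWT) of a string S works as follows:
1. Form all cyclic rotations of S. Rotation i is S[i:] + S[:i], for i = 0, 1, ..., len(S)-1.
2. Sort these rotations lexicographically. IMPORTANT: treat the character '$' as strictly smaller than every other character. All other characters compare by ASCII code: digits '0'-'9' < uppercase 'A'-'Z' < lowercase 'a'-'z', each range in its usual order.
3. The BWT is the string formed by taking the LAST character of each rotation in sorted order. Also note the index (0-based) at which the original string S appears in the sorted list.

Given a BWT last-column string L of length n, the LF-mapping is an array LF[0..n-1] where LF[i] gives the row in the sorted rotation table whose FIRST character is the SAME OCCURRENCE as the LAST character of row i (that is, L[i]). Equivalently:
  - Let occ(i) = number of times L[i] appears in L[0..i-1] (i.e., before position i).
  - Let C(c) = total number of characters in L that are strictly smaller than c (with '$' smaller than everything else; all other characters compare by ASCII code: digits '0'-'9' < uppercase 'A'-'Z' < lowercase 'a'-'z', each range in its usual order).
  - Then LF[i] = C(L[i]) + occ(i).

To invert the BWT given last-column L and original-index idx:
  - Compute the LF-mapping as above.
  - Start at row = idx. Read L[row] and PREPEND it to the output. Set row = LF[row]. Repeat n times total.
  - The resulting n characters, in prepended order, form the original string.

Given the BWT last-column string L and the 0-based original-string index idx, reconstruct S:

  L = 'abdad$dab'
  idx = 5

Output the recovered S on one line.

LF mapping: 1 4 6 2 7 0 8 3 5
Walk LF starting at row 5, prepending L[row]:
  step 1: row=5, L[5]='$', prepend. Next row=LF[5]=0
  step 2: row=0, L[0]='a', prepend. Next row=LF[0]=1
  step 3: row=1, L[1]='b', prepend. Next row=LF[1]=4
  step 4: row=4, L[4]='d', prepend. Next row=LF[4]=7
  step 5: row=7, L[7]='a', prepend. Next row=LF[7]=3
  step 6: row=3, L[3]='a', prepend. Next row=LF[3]=2
  step 7: row=2, L[2]='d', prepend. Next row=LF[2]=6
  step 8: row=6, L[6]='d', prepend. Next row=LF[6]=8
  step 9: row=8, L[8]='b', prepend. Next row=LF[8]=5
Reversed output: bddaadba$

Answer: bddaadba$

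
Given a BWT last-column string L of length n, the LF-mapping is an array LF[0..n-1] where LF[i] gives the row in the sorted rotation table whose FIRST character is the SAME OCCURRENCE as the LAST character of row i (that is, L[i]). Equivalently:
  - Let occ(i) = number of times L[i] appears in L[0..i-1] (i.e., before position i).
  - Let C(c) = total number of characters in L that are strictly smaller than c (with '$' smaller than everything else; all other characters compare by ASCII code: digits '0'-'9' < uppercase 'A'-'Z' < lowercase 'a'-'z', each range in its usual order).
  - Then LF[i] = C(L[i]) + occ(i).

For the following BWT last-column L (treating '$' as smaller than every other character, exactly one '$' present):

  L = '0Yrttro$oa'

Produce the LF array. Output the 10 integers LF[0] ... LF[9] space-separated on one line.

Answer: 1 2 6 8 9 7 4 0 5 3

Derivation:
Char counts: '$':1, '0':1, 'Y':1, 'a':1, 'o':2, 'r':2, 't':2
C (first-col start): C('$')=0, C('0')=1, C('Y')=2, C('a')=3, C('o')=4, C('r')=6, C('t')=8
L[0]='0': occ=0, LF[0]=C('0')+0=1+0=1
L[1]='Y': occ=0, LF[1]=C('Y')+0=2+0=2
L[2]='r': occ=0, LF[2]=C('r')+0=6+0=6
L[3]='t': occ=0, LF[3]=C('t')+0=8+0=8
L[4]='t': occ=1, LF[4]=C('t')+1=8+1=9
L[5]='r': occ=1, LF[5]=C('r')+1=6+1=7
L[6]='o': occ=0, LF[6]=C('o')+0=4+0=4
L[7]='$': occ=0, LF[7]=C('$')+0=0+0=0
L[8]='o': occ=1, LF[8]=C('o')+1=4+1=5
L[9]='a': occ=0, LF[9]=C('a')+0=3+0=3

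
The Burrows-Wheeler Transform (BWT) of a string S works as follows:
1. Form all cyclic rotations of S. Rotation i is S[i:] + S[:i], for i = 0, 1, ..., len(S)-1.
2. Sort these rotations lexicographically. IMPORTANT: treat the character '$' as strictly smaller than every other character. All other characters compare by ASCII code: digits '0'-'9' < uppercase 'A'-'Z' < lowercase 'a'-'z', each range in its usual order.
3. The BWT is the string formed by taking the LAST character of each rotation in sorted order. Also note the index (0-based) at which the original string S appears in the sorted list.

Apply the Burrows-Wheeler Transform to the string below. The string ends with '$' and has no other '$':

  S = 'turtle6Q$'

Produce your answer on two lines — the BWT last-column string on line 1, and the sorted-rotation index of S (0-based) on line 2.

All 9 rotations (rotation i = S[i:]+S[:i]):
  rot[0] = turtle6Q$
  rot[1] = urtle6Q$t
  rot[2] = rtle6Q$tu
  rot[3] = tle6Q$tur
  rot[4] = le6Q$turt
  rot[5] = e6Q$turtl
  rot[6] = 6Q$turtle
  rot[7] = Q$turtle6
  rot[8] = $turtle6Q
Sorted (with $ < everything):
  sorted[0] = $turtle6Q  (last char: 'Q')
  sorted[1] = 6Q$turtle  (last char: 'e')
  sorted[2] = Q$turtle6  (last char: '6')
  sorted[3] = e6Q$turtl  (last char: 'l')
  sorted[4] = le6Q$turt  (last char: 't')
  sorted[5] = rtle6Q$tu  (last char: 'u')
  sorted[6] = tle6Q$tur  (last char: 'r')
  sorted[7] = turtle6Q$  (last char: '$')
  sorted[8] = urtle6Q$t  (last char: 't')
Last column: Qe6ltur$t
Original string S is at sorted index 7

Answer: Qe6ltur$t
7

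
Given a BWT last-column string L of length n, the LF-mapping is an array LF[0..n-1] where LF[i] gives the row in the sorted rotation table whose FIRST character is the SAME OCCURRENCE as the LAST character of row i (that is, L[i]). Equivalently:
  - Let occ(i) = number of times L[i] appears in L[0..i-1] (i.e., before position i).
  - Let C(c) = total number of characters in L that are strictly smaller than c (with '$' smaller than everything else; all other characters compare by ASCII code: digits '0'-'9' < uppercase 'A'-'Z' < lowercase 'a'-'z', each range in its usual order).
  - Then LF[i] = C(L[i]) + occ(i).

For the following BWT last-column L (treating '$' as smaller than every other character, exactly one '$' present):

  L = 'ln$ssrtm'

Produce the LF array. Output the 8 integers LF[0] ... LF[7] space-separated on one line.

Char counts: '$':1, 'l':1, 'm':1, 'n':1, 'r':1, 's':2, 't':1
C (first-col start): C('$')=0, C('l')=1, C('m')=2, C('n')=3, C('r')=4, C('s')=5, C('t')=7
L[0]='l': occ=0, LF[0]=C('l')+0=1+0=1
L[1]='n': occ=0, LF[1]=C('n')+0=3+0=3
L[2]='$': occ=0, LF[2]=C('$')+0=0+0=0
L[3]='s': occ=0, LF[3]=C('s')+0=5+0=5
L[4]='s': occ=1, LF[4]=C('s')+1=5+1=6
L[5]='r': occ=0, LF[5]=C('r')+0=4+0=4
L[6]='t': occ=0, LF[6]=C('t')+0=7+0=7
L[7]='m': occ=0, LF[7]=C('m')+0=2+0=2

Answer: 1 3 0 5 6 4 7 2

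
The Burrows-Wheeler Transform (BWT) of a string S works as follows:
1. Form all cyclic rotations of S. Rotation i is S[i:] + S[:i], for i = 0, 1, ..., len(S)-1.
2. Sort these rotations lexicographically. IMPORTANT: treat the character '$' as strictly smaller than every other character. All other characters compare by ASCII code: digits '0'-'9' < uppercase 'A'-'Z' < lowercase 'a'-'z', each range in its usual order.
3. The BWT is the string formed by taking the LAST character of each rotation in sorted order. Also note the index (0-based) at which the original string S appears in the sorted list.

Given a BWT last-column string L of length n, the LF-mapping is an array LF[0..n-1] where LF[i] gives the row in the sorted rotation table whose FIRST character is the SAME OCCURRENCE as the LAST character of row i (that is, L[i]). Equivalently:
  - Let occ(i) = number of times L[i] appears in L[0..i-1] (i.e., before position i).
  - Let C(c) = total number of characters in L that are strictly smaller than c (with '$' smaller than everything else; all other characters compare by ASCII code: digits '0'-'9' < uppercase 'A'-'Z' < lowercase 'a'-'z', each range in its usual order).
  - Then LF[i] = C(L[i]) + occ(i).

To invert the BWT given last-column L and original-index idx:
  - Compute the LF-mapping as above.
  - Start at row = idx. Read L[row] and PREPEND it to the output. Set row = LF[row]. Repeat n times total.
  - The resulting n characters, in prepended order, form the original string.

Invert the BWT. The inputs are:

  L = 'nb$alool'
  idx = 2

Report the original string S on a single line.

Answer: balloon$

Derivation:
LF mapping: 5 2 0 1 3 6 7 4
Walk LF starting at row 2, prepending L[row]:
  step 1: row=2, L[2]='$', prepend. Next row=LF[2]=0
  step 2: row=0, L[0]='n', prepend. Next row=LF[0]=5
  step 3: row=5, L[5]='o', prepend. Next row=LF[5]=6
  step 4: row=6, L[6]='o', prepend. Next row=LF[6]=7
  step 5: row=7, L[7]='l', prepend. Next row=LF[7]=4
  step 6: row=4, L[4]='l', prepend. Next row=LF[4]=3
  step 7: row=3, L[3]='a', prepend. Next row=LF[3]=1
  step 8: row=1, L[1]='b', prepend. Next row=LF[1]=2
Reversed output: balloon$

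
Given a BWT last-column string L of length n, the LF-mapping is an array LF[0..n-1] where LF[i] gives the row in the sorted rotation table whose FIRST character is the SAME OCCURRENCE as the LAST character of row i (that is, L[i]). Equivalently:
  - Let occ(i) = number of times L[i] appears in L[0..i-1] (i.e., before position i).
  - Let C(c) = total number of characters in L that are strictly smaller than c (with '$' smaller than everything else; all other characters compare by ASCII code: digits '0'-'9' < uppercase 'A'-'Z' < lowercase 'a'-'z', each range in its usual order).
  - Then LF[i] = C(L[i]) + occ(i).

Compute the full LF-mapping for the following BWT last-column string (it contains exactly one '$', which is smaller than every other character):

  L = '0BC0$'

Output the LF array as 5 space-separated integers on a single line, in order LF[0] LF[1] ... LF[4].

Answer: 1 3 4 2 0

Derivation:
Char counts: '$':1, '0':2, 'B':1, 'C':1
C (first-col start): C('$')=0, C('0')=1, C('B')=3, C('C')=4
L[0]='0': occ=0, LF[0]=C('0')+0=1+0=1
L[1]='B': occ=0, LF[1]=C('B')+0=3+0=3
L[2]='C': occ=0, LF[2]=C('C')+0=4+0=4
L[3]='0': occ=1, LF[3]=C('0')+1=1+1=2
L[4]='$': occ=0, LF[4]=C('$')+0=0+0=0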